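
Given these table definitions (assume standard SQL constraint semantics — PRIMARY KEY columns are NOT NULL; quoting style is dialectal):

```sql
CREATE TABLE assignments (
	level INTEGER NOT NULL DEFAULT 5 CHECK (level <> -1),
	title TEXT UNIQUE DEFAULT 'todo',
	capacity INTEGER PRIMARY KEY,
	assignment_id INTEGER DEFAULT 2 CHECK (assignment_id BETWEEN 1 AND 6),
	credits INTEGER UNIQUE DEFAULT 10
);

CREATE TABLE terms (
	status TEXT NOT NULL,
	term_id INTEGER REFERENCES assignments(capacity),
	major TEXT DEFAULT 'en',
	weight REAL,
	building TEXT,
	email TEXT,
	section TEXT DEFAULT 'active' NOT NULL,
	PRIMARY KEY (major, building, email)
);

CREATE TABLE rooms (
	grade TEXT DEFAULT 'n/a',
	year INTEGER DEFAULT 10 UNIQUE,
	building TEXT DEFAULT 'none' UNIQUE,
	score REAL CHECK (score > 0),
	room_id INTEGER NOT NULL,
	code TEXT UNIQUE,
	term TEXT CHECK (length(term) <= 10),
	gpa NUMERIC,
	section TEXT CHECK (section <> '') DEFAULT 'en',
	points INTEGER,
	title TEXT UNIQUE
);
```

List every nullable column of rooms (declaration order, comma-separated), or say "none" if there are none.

grade, year, building, score, code, term, gpa, section, points, title

- grade: DEFAULT only fills an omitted column; an explicit NULL is still allowed → nullable.
- year: UNIQUE does not imply NOT NULL → nullable.
- building: UNIQUE does not imply NOT NULL → nullable.
- score: CHECK does not forbid NULL (a CHECK constraint passes when its expression is NULL) → nullable.
- room_id: declared NOT NULL → not nullable.
- code: UNIQUE does not imply NOT NULL → nullable.
- term: CHECK does not forbid NULL (a CHECK constraint passes when its expression is NULL) → nullable.
- gpa: no NOT NULL constraint applies → nullable.
- section: CHECK does not forbid NULL (a CHECK constraint passes when its expression is NULL) → nullable.
- points: no NOT NULL constraint applies → nullable.
- title: UNIQUE does not imply NOT NULL → nullable.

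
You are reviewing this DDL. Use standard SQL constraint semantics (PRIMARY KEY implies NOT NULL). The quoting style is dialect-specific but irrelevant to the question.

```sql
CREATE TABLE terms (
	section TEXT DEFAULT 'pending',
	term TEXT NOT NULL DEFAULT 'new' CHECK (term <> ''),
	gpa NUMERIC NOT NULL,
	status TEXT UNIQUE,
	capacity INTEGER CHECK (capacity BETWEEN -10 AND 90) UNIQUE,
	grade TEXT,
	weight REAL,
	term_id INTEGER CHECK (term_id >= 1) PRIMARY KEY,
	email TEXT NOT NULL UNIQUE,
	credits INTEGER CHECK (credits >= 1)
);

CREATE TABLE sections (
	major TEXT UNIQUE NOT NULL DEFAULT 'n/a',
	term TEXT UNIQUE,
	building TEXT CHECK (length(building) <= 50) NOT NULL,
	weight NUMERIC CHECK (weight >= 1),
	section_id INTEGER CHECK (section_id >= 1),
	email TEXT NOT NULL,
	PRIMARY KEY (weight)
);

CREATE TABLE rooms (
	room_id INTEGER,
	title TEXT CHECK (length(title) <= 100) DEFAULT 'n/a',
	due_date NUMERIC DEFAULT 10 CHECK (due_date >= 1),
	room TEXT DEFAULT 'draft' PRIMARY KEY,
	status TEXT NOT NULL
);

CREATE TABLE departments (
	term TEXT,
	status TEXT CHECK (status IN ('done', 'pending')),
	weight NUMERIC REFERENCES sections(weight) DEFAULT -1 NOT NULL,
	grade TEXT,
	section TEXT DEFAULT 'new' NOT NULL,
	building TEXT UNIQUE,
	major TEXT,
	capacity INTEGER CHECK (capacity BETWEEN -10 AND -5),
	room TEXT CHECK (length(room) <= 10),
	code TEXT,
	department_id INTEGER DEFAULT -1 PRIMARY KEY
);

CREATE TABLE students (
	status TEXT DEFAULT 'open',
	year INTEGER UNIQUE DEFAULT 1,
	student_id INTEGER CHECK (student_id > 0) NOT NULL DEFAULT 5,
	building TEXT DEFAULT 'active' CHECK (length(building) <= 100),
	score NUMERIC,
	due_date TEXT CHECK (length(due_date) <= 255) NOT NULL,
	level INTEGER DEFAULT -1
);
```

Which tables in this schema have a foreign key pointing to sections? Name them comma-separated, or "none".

- departments.weight references sections(weight).

departments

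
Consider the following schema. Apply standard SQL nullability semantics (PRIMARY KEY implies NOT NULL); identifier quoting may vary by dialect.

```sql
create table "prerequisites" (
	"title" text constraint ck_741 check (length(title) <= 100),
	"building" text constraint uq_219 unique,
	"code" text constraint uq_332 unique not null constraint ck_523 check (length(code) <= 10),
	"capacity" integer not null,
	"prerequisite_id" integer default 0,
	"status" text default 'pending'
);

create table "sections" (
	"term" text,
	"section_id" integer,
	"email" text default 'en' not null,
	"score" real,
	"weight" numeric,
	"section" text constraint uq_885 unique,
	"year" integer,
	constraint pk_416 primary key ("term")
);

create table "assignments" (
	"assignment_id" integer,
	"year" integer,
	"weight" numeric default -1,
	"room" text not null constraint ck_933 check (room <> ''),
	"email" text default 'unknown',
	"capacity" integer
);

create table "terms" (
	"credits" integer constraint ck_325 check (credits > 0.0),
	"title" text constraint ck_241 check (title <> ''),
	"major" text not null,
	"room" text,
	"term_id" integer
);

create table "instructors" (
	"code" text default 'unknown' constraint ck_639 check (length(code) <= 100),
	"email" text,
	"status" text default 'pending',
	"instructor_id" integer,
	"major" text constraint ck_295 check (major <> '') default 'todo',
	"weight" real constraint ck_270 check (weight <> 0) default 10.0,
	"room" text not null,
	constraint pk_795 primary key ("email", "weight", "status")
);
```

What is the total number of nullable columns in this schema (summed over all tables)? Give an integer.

21

prerequisites: 4 nullable (title, building, prerequisite_id, status — PK none and explicit NOT NULL columns excluded).
sections: 5 nullable (section_id, score, weight, section, year — PK (term) and explicit NOT NULL columns excluded).
assignments: 5 nullable (assignment_id, year, weight, email, capacity — PK none and explicit NOT NULL columns excluded).
terms: 4 nullable (credits, title, room, term_id — PK none and explicit NOT NULL columns excluded).
instructors: 3 nullable (code, instructor_id, major — PK (email, weight, status) and explicit NOT NULL columns excluded).
Total: 4 + 5 + 5 + 4 + 3 = 21.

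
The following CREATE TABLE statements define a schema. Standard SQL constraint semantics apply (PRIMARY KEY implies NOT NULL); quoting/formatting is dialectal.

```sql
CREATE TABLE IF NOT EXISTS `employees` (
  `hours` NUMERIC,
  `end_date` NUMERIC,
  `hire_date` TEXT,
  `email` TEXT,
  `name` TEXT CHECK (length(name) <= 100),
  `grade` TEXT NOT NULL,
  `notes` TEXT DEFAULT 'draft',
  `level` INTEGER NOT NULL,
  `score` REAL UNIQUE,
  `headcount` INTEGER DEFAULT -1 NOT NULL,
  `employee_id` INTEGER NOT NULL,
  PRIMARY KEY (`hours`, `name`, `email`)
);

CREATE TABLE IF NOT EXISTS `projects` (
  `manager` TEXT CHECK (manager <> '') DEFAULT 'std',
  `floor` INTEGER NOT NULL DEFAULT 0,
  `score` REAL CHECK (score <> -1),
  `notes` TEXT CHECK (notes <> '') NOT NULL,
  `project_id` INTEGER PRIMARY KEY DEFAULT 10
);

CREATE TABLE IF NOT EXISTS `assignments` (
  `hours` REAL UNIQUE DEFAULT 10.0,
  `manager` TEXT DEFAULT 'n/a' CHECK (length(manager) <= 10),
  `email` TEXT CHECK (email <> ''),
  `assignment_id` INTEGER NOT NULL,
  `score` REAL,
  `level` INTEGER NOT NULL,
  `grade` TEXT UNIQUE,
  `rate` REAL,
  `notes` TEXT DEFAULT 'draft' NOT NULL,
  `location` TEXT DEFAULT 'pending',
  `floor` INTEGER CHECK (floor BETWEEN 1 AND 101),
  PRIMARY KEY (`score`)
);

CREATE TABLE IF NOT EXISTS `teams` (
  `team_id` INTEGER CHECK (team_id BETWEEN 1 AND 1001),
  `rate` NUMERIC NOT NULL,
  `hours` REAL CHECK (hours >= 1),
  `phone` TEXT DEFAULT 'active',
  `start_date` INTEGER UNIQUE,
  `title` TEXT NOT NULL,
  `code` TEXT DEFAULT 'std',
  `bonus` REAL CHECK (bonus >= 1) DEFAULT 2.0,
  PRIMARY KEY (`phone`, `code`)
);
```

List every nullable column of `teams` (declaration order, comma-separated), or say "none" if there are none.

- team_id: CHECK does not forbid NULL (a CHECK constraint passes when its expression is NULL) → nullable.
- rate: declared NOT NULL → not nullable.
- hours: CHECK does not forbid NULL (a CHECK constraint passes when its expression is NULL) → nullable.
- phone: part of the PRIMARY KEY, which implies NOT NULL → not nullable.
- start_date: UNIQUE does not imply NOT NULL → nullable.
- title: declared NOT NULL → not nullable.
- code: part of the PRIMARY KEY, which implies NOT NULL → not nullable.
- bonus: CHECK does not forbid NULL (a CHECK constraint passes when its expression is NULL) → nullable.

team_id, hours, start_date, bonus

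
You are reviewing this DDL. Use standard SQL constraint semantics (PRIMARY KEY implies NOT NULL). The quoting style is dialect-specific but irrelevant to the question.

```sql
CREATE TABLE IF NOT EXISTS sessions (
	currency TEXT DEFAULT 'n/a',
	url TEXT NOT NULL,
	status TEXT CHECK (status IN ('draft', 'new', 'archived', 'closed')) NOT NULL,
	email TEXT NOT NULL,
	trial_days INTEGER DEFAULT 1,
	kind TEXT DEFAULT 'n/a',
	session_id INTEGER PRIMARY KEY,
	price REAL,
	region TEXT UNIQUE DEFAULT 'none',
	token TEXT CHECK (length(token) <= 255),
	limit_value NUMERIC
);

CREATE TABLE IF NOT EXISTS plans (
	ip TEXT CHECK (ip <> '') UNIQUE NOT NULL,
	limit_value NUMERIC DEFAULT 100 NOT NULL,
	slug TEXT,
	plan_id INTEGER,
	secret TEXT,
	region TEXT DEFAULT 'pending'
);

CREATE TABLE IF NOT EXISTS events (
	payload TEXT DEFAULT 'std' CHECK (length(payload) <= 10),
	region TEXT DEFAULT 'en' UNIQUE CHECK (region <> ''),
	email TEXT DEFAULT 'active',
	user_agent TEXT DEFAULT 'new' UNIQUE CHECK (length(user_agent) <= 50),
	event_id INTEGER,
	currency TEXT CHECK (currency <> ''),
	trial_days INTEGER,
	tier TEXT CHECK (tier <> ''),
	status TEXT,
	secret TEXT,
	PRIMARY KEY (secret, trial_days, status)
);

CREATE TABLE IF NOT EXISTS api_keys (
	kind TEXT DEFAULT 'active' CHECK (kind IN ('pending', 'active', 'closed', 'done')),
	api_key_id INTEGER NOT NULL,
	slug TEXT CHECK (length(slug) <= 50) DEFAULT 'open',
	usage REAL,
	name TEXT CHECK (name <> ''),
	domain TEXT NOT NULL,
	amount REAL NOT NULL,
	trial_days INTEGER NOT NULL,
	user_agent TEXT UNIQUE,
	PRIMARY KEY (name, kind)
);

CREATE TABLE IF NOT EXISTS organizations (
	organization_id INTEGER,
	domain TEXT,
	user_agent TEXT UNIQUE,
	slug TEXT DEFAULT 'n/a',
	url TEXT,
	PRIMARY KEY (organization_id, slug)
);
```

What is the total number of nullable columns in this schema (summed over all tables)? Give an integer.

sessions: 7 nullable (currency, trial_days, kind, price, region, token, limit_value — PK (session_id) and explicit NOT NULL columns excluded).
plans: 4 nullable (slug, plan_id, secret, region — PK none and explicit NOT NULL columns excluded).
events: 7 nullable (payload, region, email, user_agent, event_id, currency, tier — PK (secret, trial_days, status) and explicit NOT NULL columns excluded).
api_keys: 3 nullable (slug, usage, user_agent — PK (name, kind) and explicit NOT NULL columns excluded).
organizations: 3 nullable (domain, user_agent, url — PK (organization_id, slug) and explicit NOT NULL columns excluded).
Total: 7 + 4 + 7 + 3 + 3 = 24.

24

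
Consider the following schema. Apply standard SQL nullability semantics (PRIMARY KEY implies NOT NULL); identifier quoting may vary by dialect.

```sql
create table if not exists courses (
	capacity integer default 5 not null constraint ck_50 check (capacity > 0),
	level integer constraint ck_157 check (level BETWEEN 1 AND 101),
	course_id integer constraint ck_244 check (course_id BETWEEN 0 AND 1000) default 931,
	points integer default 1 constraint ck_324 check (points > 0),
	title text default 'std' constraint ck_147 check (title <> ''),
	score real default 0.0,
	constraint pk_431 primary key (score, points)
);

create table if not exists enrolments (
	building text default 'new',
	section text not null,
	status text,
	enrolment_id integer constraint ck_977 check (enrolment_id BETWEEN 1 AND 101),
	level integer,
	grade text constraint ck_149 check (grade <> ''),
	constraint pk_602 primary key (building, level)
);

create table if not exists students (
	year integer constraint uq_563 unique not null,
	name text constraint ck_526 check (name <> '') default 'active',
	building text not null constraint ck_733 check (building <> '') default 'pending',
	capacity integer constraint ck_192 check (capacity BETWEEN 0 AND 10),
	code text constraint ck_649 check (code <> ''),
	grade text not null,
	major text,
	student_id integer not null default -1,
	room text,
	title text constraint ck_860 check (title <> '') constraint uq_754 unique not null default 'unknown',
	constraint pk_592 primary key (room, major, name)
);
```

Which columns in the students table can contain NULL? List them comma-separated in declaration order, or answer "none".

- year: declared NOT NULL → not nullable.
- name: part of the PRIMARY KEY, which implies NOT NULL → not nullable.
- building: declared NOT NULL → not nullable.
- capacity: CHECK does not forbid NULL (a CHECK constraint passes when its expression is NULL) → nullable.
- code: CHECK does not forbid NULL (a CHECK constraint passes when its expression is NULL) → nullable.
- grade: declared NOT NULL → not nullable.
- major: part of the PRIMARY KEY, which implies NOT NULL → not nullable.
- student_id: declared NOT NULL → not nullable.
- room: part of the PRIMARY KEY, which implies NOT NULL → not nullable.
- title: declared NOT NULL → not nullable.

capacity, code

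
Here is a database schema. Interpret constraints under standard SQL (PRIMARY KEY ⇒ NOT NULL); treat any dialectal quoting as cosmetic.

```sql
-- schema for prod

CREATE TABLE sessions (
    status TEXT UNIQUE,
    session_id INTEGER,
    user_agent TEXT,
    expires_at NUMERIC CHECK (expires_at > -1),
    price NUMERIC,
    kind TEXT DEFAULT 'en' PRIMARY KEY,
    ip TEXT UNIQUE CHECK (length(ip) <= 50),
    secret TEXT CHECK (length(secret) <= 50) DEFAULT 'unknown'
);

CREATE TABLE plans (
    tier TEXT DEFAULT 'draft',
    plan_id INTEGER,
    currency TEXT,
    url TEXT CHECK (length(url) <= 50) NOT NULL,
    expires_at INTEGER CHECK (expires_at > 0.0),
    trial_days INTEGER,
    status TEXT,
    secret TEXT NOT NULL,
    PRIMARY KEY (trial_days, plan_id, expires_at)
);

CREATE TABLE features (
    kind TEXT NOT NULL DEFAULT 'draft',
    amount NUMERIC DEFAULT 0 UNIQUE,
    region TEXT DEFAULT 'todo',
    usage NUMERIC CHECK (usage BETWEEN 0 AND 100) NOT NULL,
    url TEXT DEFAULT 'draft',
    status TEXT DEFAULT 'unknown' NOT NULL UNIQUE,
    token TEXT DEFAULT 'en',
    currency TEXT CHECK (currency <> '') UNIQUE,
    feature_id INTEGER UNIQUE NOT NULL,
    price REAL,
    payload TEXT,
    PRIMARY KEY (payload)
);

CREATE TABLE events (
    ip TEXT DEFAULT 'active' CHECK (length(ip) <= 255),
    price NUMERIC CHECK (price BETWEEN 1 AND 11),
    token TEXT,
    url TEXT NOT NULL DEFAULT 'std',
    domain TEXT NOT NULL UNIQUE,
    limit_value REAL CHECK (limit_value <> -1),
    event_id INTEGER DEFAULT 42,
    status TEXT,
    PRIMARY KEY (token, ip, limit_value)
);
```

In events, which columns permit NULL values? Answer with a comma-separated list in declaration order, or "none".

- ip: part of the PRIMARY KEY, which implies NOT NULL → not nullable.
- price: CHECK does not forbid NULL (a CHECK constraint passes when its expression is NULL) → nullable.
- token: part of the PRIMARY KEY, which implies NOT NULL → not nullable.
- url: declared NOT NULL → not nullable.
- domain: declared NOT NULL → not nullable.
- limit_value: part of the PRIMARY KEY, which implies NOT NULL → not nullable.
- event_id: DEFAULT only fills an omitted column; an explicit NULL is still allowed → nullable.
- status: no NOT NULL constraint applies → nullable.

price, event_id, status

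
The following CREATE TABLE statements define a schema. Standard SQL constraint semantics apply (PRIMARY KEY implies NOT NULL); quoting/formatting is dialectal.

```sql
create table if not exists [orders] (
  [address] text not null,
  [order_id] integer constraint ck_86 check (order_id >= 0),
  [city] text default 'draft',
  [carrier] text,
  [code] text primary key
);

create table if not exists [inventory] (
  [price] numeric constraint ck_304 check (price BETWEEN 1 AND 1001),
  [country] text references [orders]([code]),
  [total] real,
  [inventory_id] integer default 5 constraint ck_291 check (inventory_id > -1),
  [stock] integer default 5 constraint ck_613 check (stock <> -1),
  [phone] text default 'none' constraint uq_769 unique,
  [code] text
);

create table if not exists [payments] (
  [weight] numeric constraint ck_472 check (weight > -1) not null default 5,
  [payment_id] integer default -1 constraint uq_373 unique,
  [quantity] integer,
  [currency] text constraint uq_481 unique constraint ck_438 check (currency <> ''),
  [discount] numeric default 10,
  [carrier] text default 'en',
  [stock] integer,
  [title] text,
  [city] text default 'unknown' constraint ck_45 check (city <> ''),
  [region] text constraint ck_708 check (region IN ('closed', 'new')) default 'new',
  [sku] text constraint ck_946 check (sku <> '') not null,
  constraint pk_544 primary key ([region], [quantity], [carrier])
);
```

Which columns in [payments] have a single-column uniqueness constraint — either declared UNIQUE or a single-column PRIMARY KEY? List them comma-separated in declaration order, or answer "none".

- weight: no UNIQUE or single-column PK constraint.
- payment_id: declared UNIQUE → unique.
- quantity: part of a composite PRIMARY KEY — only the tuple is unique, not this column on its own.
- currency: declared UNIQUE → unique.
- discount: no UNIQUE or single-column PK constraint.
- carrier: part of a composite PRIMARY KEY — only the tuple is unique, not this column on its own.
- stock: no UNIQUE or single-column PK constraint.
- title: no UNIQUE or single-column PK constraint.
- city: no UNIQUE or single-column PK constraint.
- region: part of a composite PRIMARY KEY — only the tuple is unique, not this column on its own.
- sku: no UNIQUE or single-column PK constraint.

payment_id, currency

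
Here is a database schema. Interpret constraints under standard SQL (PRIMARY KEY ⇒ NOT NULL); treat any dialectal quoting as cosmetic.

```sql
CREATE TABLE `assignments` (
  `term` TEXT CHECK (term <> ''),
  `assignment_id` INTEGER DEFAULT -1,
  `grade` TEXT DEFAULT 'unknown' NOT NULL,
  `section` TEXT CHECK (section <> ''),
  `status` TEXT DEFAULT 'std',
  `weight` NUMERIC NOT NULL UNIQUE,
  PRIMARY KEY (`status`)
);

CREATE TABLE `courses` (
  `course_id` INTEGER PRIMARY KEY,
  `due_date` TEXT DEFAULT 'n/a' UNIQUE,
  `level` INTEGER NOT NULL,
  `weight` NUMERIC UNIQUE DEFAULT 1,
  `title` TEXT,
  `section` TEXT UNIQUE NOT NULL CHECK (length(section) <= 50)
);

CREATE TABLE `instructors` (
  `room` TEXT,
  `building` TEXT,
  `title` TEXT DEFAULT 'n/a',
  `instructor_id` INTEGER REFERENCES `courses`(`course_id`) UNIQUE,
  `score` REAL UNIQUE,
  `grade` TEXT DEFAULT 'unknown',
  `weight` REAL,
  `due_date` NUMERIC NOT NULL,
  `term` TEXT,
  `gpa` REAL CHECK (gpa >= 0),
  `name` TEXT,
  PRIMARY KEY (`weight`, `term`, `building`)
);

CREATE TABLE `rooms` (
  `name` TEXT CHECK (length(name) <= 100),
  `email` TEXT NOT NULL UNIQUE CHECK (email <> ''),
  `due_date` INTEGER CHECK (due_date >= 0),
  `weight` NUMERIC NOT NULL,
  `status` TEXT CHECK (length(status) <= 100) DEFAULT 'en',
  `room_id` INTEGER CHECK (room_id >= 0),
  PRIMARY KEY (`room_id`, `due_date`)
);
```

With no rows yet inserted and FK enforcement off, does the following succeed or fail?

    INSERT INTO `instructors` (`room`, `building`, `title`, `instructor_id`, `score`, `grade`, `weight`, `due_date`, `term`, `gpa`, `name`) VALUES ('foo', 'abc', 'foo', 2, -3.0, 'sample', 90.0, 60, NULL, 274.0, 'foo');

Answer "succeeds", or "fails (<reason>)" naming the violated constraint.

fails (NOT NULL on term)

term is explicitly set to NULL, but term is part of the PRIMARY KEY (implied NOT NULL).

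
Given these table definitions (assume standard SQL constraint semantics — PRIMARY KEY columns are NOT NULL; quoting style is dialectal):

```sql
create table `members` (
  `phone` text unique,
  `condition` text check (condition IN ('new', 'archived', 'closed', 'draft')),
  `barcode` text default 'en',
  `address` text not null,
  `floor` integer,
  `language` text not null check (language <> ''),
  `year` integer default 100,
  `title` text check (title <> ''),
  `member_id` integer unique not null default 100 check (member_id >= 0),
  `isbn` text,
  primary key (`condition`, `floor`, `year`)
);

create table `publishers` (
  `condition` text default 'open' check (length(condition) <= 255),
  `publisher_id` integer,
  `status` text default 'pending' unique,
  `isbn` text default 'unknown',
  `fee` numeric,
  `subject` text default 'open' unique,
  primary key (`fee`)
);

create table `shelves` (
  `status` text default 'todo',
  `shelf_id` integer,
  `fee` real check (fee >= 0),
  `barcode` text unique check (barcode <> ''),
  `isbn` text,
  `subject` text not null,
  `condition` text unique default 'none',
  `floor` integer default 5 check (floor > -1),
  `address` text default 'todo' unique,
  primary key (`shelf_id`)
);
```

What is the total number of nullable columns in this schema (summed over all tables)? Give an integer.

16

members: 4 nullable (phone, barcode, title, isbn — PK (condition, floor, year) and explicit NOT NULL columns excluded).
publishers: 5 nullable (condition, publisher_id, status, isbn, subject — PK (fee) and explicit NOT NULL columns excluded).
shelves: 7 nullable (status, fee, barcode, isbn, condition, floor, address — PK (shelf_id) and explicit NOT NULL columns excluded).
Total: 4 + 5 + 7 = 16.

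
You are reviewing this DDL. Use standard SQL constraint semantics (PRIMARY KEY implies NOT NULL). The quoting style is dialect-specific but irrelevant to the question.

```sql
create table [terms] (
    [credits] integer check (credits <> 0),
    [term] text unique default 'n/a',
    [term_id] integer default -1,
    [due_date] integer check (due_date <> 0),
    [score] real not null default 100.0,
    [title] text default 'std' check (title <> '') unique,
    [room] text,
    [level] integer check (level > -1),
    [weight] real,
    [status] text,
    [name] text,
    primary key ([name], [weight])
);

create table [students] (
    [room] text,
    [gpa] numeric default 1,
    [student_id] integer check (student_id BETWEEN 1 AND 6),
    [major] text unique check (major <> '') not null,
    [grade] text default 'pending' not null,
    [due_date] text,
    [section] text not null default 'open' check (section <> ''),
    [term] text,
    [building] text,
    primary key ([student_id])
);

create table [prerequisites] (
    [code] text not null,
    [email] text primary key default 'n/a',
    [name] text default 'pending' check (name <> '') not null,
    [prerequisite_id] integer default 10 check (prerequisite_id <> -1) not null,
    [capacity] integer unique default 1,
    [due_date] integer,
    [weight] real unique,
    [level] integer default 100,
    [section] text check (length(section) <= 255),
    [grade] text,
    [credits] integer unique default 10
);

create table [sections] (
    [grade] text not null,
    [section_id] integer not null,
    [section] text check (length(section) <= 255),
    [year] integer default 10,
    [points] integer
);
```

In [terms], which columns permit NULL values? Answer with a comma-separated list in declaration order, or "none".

- credits: CHECK does not forbid NULL (a CHECK constraint passes when its expression is NULL) → nullable.
- term: UNIQUE does not imply NOT NULL → nullable.
- term_id: DEFAULT only fills an omitted column; an explicit NULL is still allowed → nullable.
- due_date: CHECK does not forbid NULL (a CHECK constraint passes when its expression is NULL) → nullable.
- score: declared NOT NULL → not nullable.
- title: CHECK does not forbid NULL (a CHECK constraint passes when its expression is NULL) → nullable.
- room: no NOT NULL constraint applies → nullable.
- level: CHECK does not forbid NULL (a CHECK constraint passes when its expression is NULL) → nullable.
- weight: part of the PRIMARY KEY, which implies NOT NULL → not nullable.
- status: no NOT NULL constraint applies → nullable.
- name: part of the PRIMARY KEY, which implies NOT NULL → not nullable.

credits, term, term_id, due_date, title, room, level, status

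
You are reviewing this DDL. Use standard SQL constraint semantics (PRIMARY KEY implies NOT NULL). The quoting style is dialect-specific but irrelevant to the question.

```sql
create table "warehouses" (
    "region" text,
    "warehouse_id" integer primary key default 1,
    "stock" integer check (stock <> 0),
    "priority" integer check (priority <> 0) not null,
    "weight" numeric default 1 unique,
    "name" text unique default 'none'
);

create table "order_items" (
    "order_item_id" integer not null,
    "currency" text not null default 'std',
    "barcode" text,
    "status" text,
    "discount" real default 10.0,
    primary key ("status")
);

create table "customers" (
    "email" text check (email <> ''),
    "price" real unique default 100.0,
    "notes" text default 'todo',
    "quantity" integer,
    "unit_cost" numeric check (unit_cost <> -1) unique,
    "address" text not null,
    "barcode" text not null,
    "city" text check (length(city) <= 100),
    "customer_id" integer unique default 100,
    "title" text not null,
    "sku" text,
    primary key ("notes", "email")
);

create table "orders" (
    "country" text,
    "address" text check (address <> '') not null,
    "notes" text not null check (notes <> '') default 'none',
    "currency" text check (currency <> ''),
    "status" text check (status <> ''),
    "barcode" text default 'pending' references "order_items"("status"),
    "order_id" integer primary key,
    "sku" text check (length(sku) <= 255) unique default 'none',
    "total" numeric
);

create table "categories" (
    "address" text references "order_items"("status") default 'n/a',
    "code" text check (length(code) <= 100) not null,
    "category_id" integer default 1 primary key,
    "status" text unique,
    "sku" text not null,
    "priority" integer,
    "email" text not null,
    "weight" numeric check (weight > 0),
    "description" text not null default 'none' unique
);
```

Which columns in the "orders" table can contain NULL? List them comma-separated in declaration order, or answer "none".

- country: no NOT NULL constraint applies → nullable.
- address: declared NOT NULL → not nullable.
- notes: declared NOT NULL → not nullable.
- currency: CHECK does not forbid NULL (a CHECK constraint passes when its expression is NULL) → nullable.
- status: CHECK does not forbid NULL (a CHECK constraint passes when its expression is NULL) → nullable.
- barcode: a foreign key column may be NULL unless separately constrained → nullable.
- order_id: part of the PRIMARY KEY, which implies NOT NULL → not nullable.
- sku: CHECK does not forbid NULL (a CHECK constraint passes when its expression is NULL) → nullable.
- total: no NOT NULL constraint applies → nullable.

country, currency, status, barcode, sku, total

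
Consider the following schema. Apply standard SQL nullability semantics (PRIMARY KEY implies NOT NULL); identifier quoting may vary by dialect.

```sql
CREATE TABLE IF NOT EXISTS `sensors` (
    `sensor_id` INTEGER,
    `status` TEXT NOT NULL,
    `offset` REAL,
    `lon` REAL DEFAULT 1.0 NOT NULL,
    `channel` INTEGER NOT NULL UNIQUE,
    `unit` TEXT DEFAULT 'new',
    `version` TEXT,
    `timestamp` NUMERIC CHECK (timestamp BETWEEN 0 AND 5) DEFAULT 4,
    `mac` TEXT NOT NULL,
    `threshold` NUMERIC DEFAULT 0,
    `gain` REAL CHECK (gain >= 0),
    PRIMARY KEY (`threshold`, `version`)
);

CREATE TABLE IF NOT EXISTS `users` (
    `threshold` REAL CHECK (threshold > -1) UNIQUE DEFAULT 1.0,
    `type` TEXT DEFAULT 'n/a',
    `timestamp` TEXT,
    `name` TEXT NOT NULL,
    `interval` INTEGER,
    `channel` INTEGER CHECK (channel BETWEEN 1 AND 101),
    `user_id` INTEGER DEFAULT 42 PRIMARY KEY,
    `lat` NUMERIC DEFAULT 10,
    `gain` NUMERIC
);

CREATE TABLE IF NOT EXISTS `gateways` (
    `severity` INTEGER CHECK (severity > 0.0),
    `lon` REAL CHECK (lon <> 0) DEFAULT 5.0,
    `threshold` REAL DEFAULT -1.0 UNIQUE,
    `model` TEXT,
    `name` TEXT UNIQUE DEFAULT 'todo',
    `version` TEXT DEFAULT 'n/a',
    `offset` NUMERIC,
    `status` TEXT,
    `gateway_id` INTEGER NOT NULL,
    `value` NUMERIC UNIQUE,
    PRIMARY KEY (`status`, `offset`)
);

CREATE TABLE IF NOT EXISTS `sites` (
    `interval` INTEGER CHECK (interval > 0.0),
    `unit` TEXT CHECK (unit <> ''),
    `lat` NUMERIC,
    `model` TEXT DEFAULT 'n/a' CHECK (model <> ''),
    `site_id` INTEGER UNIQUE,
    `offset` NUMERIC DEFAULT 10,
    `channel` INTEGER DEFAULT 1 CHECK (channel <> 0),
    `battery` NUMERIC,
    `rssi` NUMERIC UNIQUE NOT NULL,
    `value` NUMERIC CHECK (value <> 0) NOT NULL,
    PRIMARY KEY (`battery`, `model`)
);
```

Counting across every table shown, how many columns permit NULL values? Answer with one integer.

sensors: 5 nullable (sensor_id, offset, unit, timestamp, gain — PK (threshold, version) and explicit NOT NULL columns excluded).
users: 7 nullable (threshold, type, timestamp, interval, channel, lat, gain — PK (user_id) and explicit NOT NULL columns excluded).
gateways: 7 nullable (severity, lon, threshold, model, name, version, value — PK (status, offset) and explicit NOT NULL columns excluded).
sites: 6 nullable (interval, unit, lat, site_id, offset, channel — PK (battery, model) and explicit NOT NULL columns excluded).
Total: 5 + 7 + 7 + 6 = 25.

25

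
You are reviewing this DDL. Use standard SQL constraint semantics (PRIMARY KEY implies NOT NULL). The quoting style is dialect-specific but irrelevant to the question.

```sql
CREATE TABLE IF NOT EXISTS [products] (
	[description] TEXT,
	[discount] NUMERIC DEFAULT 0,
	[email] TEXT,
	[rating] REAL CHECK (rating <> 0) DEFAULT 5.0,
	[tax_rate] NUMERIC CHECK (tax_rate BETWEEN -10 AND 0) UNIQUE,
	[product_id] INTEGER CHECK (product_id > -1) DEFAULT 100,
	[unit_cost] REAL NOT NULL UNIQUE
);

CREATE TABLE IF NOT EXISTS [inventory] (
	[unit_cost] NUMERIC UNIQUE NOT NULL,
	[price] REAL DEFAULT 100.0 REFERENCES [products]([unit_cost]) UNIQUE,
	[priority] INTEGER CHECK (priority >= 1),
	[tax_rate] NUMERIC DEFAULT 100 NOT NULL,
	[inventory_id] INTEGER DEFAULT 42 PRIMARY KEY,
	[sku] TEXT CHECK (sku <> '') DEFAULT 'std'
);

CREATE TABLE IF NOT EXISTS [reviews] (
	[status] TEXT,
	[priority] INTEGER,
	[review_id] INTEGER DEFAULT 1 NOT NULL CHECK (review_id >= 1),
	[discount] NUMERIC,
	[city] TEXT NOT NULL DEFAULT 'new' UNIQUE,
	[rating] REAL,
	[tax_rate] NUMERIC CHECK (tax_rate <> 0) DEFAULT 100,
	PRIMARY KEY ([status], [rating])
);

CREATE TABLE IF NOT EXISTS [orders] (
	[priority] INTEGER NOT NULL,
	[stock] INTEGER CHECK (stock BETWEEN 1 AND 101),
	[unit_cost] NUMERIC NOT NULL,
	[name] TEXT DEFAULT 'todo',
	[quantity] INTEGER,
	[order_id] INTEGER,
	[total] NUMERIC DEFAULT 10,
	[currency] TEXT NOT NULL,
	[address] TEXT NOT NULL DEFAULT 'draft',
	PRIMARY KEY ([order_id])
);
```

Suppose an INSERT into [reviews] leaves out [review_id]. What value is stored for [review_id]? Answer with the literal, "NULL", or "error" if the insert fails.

1

review_id has an explicit DEFAULT 1.
When the column is omitted from an INSERT, that default is used.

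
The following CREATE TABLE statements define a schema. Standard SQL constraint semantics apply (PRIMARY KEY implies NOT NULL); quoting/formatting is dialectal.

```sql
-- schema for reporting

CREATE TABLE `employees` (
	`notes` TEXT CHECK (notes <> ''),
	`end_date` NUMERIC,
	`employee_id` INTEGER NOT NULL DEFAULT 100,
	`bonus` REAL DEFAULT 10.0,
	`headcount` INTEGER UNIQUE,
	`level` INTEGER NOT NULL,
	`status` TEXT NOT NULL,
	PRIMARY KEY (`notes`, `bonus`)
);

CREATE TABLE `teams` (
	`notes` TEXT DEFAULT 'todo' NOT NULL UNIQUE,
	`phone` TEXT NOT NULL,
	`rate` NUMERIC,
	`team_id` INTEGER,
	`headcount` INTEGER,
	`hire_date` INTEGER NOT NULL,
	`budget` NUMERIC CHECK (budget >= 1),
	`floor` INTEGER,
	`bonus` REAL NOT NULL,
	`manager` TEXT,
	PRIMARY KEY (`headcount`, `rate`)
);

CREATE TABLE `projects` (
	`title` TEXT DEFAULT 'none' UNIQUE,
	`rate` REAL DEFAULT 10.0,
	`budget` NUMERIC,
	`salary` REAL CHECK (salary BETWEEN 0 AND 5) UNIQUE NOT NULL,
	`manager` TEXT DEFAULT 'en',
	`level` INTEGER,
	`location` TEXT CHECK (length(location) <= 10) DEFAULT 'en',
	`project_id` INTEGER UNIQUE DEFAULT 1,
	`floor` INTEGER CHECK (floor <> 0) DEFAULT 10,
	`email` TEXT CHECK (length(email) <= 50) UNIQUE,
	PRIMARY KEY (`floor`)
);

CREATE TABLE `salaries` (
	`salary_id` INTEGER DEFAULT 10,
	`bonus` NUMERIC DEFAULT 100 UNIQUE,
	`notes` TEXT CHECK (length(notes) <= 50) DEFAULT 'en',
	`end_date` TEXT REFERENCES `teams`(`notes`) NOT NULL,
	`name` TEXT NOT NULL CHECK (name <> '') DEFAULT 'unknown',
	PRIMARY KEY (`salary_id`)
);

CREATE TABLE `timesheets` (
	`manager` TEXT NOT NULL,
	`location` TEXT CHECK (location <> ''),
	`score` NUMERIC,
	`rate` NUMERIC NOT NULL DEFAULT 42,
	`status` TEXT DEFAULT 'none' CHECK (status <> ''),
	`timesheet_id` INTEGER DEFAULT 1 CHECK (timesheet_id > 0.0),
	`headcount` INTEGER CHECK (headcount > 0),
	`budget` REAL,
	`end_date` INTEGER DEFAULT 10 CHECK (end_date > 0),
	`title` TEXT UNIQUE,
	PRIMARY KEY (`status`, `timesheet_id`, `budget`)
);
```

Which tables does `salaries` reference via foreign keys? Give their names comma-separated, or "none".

teams

- end_date REFERENCES teams(notes).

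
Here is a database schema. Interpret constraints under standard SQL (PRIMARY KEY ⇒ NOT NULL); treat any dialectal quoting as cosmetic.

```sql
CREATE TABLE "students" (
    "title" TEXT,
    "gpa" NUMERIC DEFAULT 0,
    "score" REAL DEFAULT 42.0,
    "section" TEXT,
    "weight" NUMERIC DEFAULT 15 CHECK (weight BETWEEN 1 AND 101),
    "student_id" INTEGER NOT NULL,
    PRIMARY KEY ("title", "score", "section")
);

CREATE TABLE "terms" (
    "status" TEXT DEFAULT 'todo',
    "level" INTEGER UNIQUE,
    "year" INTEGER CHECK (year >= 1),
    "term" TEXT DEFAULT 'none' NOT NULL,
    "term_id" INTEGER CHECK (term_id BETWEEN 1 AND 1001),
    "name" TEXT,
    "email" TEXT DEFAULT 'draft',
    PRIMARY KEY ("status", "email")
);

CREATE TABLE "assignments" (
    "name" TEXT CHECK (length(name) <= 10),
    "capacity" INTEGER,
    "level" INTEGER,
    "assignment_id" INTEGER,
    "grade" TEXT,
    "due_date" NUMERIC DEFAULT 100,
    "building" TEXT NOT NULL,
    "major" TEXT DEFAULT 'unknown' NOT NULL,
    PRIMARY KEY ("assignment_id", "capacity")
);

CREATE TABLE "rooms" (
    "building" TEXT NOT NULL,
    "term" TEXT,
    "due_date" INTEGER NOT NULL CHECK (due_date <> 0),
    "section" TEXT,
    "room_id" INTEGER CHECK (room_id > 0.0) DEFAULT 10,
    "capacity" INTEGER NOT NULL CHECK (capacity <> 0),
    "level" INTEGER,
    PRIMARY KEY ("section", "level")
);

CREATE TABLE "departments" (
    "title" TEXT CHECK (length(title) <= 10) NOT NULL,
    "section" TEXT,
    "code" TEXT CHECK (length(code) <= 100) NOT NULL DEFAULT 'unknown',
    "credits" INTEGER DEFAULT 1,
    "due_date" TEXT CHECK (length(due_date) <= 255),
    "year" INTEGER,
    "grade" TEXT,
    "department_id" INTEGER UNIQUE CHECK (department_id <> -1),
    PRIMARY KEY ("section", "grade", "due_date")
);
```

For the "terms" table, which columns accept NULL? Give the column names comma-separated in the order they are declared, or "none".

level, year, term_id, name

- status: part of the PRIMARY KEY, which implies NOT NULL → not nullable.
- level: UNIQUE does not imply NOT NULL → nullable.
- year: CHECK does not forbid NULL (a CHECK constraint passes when its expression is NULL) → nullable.
- term: declared NOT NULL → not nullable.
- term_id: CHECK does not forbid NULL (a CHECK constraint passes when its expression is NULL) → nullable.
- name: no NOT NULL constraint applies → nullable.
- email: part of the PRIMARY KEY, which implies NOT NULL → not nullable.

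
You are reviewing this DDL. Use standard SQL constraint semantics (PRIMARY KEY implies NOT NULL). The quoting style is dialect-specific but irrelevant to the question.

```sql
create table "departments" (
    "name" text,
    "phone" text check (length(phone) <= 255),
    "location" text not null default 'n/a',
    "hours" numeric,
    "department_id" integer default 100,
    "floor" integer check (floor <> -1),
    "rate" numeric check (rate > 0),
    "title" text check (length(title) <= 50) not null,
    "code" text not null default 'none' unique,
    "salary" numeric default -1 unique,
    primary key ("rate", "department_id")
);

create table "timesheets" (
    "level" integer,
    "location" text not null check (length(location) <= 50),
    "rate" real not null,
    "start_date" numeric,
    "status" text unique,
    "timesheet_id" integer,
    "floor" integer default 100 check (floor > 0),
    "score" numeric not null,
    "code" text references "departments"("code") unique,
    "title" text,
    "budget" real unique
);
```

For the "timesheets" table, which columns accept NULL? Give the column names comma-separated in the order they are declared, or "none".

- level: no NOT NULL constraint applies → nullable.
- location: declared NOT NULL → not nullable.
- rate: declared NOT NULL → not nullable.
- start_date: no NOT NULL constraint applies → nullable.
- status: UNIQUE does not imply NOT NULL → nullable.
- timesheet_id: no NOT NULL constraint applies → nullable.
- floor: CHECK does not forbid NULL (a CHECK constraint passes when its expression is NULL) → nullable.
- score: declared NOT NULL → not nullable.
- code: a foreign key column may be NULL unless separately constrained → nullable.
- title: no NOT NULL constraint applies → nullable.
- budget: UNIQUE does not imply NOT NULL → nullable.

level, start_date, status, timesheet_id, floor, code, title, budget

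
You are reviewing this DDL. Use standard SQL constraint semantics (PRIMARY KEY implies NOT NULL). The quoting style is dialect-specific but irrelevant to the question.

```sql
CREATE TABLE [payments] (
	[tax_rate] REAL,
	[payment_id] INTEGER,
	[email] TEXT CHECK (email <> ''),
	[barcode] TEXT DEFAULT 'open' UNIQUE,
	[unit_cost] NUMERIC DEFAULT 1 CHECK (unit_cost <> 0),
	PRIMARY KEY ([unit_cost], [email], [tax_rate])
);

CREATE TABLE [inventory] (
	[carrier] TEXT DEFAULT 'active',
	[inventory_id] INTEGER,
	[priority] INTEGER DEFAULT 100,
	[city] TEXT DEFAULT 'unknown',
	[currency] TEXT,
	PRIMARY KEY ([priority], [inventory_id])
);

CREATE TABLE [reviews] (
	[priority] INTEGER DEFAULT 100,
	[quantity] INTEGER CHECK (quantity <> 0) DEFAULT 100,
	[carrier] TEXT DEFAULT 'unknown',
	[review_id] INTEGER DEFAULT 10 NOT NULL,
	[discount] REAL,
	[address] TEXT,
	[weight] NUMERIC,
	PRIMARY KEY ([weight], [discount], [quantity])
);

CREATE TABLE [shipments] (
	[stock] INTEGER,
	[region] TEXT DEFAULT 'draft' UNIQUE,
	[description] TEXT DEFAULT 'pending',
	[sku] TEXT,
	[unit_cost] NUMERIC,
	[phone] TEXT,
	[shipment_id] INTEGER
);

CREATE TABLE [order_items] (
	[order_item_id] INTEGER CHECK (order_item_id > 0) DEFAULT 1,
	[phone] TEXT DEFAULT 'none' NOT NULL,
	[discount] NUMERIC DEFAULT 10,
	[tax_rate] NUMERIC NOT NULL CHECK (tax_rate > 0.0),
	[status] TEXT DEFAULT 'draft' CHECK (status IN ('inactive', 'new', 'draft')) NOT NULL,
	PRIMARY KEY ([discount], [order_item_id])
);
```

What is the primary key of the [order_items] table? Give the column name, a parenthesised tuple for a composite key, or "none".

(discount, order_item_id)

A table-level PRIMARY KEY clause names 2 columns: discount, order_item_id.
This is a composite key — the combination is unique, not each column individually.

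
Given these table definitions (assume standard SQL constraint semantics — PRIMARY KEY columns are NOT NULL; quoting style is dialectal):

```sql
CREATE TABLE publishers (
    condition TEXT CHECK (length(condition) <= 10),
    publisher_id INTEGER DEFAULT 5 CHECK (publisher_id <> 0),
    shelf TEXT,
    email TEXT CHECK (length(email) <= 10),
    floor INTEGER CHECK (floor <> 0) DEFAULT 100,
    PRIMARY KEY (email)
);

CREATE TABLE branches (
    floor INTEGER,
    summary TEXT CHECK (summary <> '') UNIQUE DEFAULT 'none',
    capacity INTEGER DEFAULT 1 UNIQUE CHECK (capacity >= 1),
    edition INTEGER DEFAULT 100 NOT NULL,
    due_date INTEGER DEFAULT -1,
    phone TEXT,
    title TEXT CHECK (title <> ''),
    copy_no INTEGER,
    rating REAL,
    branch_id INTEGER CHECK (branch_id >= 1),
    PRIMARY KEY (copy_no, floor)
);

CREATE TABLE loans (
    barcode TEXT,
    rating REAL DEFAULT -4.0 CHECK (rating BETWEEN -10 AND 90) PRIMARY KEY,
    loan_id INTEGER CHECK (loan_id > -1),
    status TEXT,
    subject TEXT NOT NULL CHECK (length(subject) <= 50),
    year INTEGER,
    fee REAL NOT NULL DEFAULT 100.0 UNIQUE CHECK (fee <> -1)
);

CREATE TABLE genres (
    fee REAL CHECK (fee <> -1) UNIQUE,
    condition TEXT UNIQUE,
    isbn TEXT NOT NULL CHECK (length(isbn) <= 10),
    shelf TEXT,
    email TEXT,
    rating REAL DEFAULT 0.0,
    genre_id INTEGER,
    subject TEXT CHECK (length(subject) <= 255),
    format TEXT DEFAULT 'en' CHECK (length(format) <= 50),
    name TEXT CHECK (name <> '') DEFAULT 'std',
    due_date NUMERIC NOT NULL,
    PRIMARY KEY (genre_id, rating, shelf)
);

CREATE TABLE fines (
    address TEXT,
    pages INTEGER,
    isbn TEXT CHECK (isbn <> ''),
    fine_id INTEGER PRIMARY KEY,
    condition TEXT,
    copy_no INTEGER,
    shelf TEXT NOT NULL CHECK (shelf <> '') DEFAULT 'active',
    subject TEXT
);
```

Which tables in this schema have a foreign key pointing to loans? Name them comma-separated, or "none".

No REFERENCES clause anywhere in the schema names loans.

none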